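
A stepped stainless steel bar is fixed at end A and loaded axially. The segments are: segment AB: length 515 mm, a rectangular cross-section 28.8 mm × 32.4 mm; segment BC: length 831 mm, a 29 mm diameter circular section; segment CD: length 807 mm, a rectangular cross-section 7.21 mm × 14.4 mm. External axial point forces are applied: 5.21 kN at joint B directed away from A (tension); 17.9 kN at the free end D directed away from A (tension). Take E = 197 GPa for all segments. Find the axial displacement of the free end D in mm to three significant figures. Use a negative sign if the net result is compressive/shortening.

Internal axial forces (sectioning from the free end, tension +): N_CD = 17.9 kN, N_BC = 17.9 kN, N_AB = 23.11 kN.
A_AB = 933.1 mm².
A_BC = 660.5 mm².
A_CD = 103.8 mm².
δ_AB = 23110·515/(933.1·197000) = 0.06474 mm
δ_BC = 17900·831/(660.5·197000) = 0.1143 mm
δ_CD = 17900·807/(103.8·197000) = 0.7063 mm
δ = Σδ_i = 0.8853 mm.

0.885 mm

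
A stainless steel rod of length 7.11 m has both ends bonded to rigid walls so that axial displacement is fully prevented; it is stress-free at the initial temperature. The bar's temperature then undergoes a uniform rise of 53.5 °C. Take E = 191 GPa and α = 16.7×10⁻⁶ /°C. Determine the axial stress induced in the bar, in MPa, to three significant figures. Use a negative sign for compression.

-171 MPa

Free thermal expansion αLΔT = 16.7e-6 · 7110 · 53.5 = 6.352 mm.
The walls impose strain ε = −(6.352)/7110 = -8.9345e-04; σ = Eε = 191000 · -8.9345e-04 = -170.6 MPa.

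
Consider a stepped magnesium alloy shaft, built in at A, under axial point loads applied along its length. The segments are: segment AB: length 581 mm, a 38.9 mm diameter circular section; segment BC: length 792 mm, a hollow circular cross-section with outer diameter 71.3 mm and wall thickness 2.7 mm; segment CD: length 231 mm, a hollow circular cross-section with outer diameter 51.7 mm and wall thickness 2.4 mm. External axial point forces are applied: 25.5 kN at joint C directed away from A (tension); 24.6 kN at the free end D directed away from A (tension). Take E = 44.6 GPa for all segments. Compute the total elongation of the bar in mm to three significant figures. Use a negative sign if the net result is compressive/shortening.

2.42 mm

Internal axial forces (sectioning from the free end, tension +): N_CD = 24.6 kN, N_BC = 50.1 kN, N_AB = 50.1 kN.
A_AB = 1188 mm².
A_BC = 581.9 mm².
A_CD = 371.7 mm².
δ_AB = 50100·581/(1188·44600) = 0.5491 mm
δ_BC = 50100·792/(581.9·44600) = 1.529 mm
δ_CD = 24600·231/(371.7·44600) = 0.3428 mm
δ = Σδ_i = 2.421 mm.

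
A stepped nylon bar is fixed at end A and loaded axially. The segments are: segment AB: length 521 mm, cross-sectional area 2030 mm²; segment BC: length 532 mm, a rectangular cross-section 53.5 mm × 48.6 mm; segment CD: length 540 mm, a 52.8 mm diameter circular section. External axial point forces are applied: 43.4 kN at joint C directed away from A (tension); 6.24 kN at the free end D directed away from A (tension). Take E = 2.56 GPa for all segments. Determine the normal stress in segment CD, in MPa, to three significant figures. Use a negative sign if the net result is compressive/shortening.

Internal axial forces (sectioning from the free end, tension +): N_CD = 6.24 kN, N_BC = 49.64 kN, N_AB = 49.64 kN.
A_CD = 2190 mm².
σ_CD = N_CD/A_CD = 6240/2190 = 2.85 MPa.

2.85 MPa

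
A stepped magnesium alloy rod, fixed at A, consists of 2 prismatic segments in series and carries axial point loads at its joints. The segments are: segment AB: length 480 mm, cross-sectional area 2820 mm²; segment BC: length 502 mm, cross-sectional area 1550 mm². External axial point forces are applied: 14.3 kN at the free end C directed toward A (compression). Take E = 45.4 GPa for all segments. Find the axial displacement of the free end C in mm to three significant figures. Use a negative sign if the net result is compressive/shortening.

-0.156 mm

Internal axial forces (sectioning from the free end, tension +): N_BC = -14.3 kN, N_AB = -14.3 kN.
δ_AB = -14300·480/(2820·45400) = -0.05361 mm
δ_BC = -14300·502/(1550·45400) = -0.102 mm
δ = Σδ_i = -0.1556 mm.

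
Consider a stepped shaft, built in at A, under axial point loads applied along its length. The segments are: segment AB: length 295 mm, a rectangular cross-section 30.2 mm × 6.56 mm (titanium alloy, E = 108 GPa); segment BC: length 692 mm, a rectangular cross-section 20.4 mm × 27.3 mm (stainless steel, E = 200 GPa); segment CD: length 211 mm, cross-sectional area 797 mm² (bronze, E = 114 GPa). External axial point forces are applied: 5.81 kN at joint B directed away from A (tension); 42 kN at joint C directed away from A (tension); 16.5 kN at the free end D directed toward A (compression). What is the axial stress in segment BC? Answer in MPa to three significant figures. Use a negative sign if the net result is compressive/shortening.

45.8 MPa

Internal axial forces (sectioning from the free end, tension +): N_CD = -16.5 kN, N_BC = 25.5 kN, N_AB = 31.31 kN.
A_BC = 556.9 mm².
σ_BC = N_BC/A_BC = 25500/556.9 = 45.79 MPa.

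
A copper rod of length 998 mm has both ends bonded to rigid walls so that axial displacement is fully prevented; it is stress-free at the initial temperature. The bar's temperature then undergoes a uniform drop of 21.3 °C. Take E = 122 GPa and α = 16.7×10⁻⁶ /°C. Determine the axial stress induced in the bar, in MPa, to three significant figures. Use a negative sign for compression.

Free thermal expansion αLΔT = 16.7e-6 · 998 · -21.3 = -0.355 mm.
The walls impose strain ε = −(-0.355)/998 = 3.5571e-04; σ = Eε = 122000 · 3.5571e-04 = 43.4 MPa.

43.4 MPa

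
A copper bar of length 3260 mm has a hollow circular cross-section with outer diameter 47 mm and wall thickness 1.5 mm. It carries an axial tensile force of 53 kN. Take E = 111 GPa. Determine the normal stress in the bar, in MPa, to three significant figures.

A = 214.4 mm².
σ = N/A = 53000/214.4 = 247.2 MPa.

247 MPa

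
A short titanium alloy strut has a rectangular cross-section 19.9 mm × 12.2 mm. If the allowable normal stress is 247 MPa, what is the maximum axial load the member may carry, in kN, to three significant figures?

A = 242.8 mm².
P_max = σ_allow · A = 247 · 242.8 = 59970 N = 59.97 kN.

60.0 kN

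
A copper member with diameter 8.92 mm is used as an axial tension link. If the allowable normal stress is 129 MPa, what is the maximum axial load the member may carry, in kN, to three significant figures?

A = 62.49 mm².
P_max = σ_allow · A = 129 · 62.49 = 8061 N = 8.061 kN.

8.06 kN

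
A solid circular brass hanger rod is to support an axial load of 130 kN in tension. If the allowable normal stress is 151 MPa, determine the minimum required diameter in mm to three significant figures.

33.1 mm

Required area A ≥ P/σ_allow = 130000/151 = 860.9 mm².
For a solid circular section, d ≥ √(4A/π) = 33.11 mm.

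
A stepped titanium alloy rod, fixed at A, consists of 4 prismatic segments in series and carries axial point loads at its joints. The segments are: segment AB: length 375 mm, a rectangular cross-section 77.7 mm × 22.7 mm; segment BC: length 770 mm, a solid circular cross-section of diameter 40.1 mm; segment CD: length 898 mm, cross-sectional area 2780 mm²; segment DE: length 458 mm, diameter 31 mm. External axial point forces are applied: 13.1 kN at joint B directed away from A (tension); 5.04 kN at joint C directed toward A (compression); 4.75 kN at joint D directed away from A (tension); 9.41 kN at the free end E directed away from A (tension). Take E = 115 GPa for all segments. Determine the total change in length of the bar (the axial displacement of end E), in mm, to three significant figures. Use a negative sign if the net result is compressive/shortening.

0.179 mm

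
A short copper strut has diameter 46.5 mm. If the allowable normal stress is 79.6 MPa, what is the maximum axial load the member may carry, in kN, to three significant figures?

A = 1698 mm².
P_max = σ_allow · A = 79.6 · 1698 = 135200 N = 135.2 kN.

135 kN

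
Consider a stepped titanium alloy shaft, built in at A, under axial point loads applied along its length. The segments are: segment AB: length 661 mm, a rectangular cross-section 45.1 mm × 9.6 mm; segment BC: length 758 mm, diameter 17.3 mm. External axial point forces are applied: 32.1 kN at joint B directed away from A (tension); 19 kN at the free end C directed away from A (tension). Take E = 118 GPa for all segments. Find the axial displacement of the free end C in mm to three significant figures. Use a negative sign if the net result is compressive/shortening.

1.18 mm

Internal axial forces (sectioning from the free end, tension +): N_BC = 19 kN, N_AB = 51.1 kN.
A_AB = 433 mm².
A_BC = 235.1 mm².
δ_AB = 51100·661/(433·118000) = 0.6611 mm
δ_BC = 19000·758/(235.1·118000) = 0.5192 mm
δ = Σδ_i = 1.18 mm.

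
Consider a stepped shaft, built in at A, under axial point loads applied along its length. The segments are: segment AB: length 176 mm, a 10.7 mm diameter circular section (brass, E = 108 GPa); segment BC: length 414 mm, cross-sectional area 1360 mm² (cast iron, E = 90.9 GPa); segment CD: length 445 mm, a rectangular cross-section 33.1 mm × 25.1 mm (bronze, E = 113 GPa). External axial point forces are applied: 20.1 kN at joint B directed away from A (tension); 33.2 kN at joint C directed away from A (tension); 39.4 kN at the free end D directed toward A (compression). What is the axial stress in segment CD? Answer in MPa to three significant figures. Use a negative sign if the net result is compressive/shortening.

Internal axial forces (sectioning from the free end, tension +): N_CD = -39.4 kN, N_BC = -6.2 kN, N_AB = 13.9 kN.
A_CD = 830.8 mm².
σ_CD = N_CD/A_CD = -39400/830.8 = -47.42 MPa.

-47.4 MPa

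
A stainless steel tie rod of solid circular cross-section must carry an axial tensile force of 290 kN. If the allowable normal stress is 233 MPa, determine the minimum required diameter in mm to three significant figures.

Required area A ≥ P/σ_allow = 290000/233 = 1245 mm².
For a solid circular section, d ≥ √(4A/π) = 39.81 mm.

39.8 mm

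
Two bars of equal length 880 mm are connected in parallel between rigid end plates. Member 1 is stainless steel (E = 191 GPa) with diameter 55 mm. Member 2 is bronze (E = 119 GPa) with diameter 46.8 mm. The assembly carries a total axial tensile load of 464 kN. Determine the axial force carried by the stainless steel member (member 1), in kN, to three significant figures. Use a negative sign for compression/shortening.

320 kN

A_1 = 2376 mm².
A_2 = 1720 mm².
Equal strain + equilibrium ⇒ each member carries load in proportion to AE: A₁E₁ = 453800000 N, A₂E₂ = 204700000 N, ΣAE = 658500000 N.
F₁ = P·A₁E₁/ΣAE = 464000·453800000/658500000 = 319800 N.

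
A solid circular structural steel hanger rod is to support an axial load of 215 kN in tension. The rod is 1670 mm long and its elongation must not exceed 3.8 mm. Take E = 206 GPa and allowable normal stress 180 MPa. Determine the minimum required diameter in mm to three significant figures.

Required area A ≥ P/σ_allow = 215000/180 = 1194 mm².
For a solid circular section, d ≥ √(4A/π) = 39 mm.
Elongation limit: A ≥ PL/(Eδ_allow) = 215000·1670/(206000·3.8) = 458.7 mm² ⇒ d ≥ 24.17 mm.
The stress limit governs.

39.0 mm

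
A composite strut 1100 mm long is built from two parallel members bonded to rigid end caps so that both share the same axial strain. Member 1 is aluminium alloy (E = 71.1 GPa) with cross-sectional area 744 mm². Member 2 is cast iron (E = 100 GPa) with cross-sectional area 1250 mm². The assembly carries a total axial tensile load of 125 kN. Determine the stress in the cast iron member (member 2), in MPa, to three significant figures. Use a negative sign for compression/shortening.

Equal strain + equilibrium ⇒ each member carries load in proportion to AE: A₁E₁ = 52900000 N, A₂E₂ = 125000000 N, ΣAE = 177900000 N.
σ₂ = P·E₂/ΣAE = 125000·100000/177900000 = 70.26 MPa.

70.3 MPa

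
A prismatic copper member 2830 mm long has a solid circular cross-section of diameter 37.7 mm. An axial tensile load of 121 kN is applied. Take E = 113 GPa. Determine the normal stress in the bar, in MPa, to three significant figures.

108 MPa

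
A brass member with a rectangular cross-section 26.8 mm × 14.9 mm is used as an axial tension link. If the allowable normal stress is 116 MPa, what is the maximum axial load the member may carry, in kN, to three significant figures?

A = 399.3 mm².
P_max = σ_allow · A = 116 · 399.3 = 46320 N = 46.32 kN.

46.3 kN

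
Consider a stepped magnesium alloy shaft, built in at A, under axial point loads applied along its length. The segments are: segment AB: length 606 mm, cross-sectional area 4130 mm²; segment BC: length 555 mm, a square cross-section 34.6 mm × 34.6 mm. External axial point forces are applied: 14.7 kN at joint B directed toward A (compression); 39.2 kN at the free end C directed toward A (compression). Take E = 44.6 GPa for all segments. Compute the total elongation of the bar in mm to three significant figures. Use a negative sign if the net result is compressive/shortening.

Internal axial forces (sectioning from the free end, tension +): N_BC = -39.2 kN, N_AB = -53.9 kN.
A_BC = 1197 mm².
δ_AB = -53900·606/(4130·44600) = -0.1773 mm
δ_BC = -39200·555/(1197·44600) = -0.4075 mm
δ = Σδ_i = -0.5848 mm.

-0.585 mm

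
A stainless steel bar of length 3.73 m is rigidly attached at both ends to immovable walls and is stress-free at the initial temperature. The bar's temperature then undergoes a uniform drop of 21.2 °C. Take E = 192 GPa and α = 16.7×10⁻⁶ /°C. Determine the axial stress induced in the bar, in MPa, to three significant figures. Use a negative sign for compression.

Free thermal expansion αLΔT = 16.7e-6 · 3730 · -21.2 = -1.321 mm.
The walls impose strain ε = −(-1.321)/3730 = 3.5404e-04; σ = Eε = 192000 · 3.5404e-04 = 67.98 MPa.

68.0 MPa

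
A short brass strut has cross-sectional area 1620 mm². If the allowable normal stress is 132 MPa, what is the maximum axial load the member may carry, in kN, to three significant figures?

214 kN

P_max = σ_allow · A = 132 · 1620 = 213800 N = 213.8 kN.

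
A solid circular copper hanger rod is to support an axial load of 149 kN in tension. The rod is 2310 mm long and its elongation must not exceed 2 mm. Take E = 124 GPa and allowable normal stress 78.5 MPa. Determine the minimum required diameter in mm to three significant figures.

Required area A ≥ P/σ_allow = 149000/78.5 = 1898 mm².
For a solid circular section, d ≥ √(4A/π) = 49.16 mm.
Elongation limit: A ≥ PL/(Eδ_allow) = 149000·2310/(124000·2) = 1388 mm² ⇒ d ≥ 42.04 mm.
The stress limit governs.

49.2 mm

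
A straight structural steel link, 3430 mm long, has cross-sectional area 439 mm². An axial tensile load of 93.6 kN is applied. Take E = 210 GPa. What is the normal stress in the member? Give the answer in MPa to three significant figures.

213 MPa

σ = N/A = 93600/439 = 213.2 MPa.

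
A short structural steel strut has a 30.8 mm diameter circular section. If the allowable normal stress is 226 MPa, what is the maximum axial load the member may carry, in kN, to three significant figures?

168 kN

A = 745.1 mm².
P_max = σ_allow · A = 226 · 745.1 = 168400 N = 168.4 kN.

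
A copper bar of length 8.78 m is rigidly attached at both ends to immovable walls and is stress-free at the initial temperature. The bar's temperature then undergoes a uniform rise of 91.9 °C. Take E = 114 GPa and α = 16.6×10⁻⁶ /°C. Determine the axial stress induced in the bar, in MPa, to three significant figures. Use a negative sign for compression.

-174 MPa

Free thermal expansion αLΔT = 16.6e-6 · 8780 · 91.9 = 13.39 mm.
The walls impose strain ε = −(13.39)/8780 = -1.5255e-03; σ = Eε = 114000 · -1.5255e-03 = -173.9 MPa.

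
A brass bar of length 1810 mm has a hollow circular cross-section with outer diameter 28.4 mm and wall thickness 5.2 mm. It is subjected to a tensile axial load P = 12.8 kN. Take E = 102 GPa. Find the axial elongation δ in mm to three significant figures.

0.599 mm

A = 379 mm².
δ_mech = NL/(AE) = 12800·1810/(379·102000) = 0.5993 mm.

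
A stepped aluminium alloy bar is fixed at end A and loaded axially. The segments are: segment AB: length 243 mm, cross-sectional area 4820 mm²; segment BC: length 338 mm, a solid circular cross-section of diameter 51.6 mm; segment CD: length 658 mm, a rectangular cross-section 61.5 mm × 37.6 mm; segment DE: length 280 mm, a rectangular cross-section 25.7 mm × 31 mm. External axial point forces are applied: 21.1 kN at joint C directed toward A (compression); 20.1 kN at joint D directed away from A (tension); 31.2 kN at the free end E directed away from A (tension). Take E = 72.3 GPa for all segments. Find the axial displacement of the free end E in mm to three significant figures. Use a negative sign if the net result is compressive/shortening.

Internal axial forces (sectioning from the free end, tension +): N_DE = 31.2 kN, N_CD = 51.3 kN, N_BC = 30.2 kN, N_AB = 30.2 kN.
A_BC = 2091 mm².
A_CD = 2312 mm².
A_DE = 796.7 mm².
δ_AB = 30200·243/(4820·72300) = 0.02106 mm
δ_BC = 30200·338/(2091·72300) = 0.06751 mm
δ_CD = 51300·658/(2312·72300) = 0.2019 mm
δ_DE = 31200·280/(796.7·72300) = 0.1517 mm
δ = Σδ_i = 0.4421 mm.

0.442 mm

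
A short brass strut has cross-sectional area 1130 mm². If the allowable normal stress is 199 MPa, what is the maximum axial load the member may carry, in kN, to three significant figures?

225 kN

P_max = σ_allow · A = 199 · 1130 = 224900 N = 224.9 kN.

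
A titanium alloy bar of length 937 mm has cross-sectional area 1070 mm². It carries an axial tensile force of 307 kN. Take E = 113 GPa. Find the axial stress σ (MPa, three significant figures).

287 MPa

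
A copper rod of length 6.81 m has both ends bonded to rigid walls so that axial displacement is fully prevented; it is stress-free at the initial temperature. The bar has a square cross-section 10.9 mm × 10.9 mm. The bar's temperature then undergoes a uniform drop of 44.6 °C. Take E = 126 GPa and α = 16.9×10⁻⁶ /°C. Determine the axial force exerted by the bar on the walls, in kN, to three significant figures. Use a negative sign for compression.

Free thermal expansion αLΔT = 16.9e-6 · 6810 · -44.6 = -5.133 mm.
The walls impose strain ε = −(-5.133)/6810 = 7.5374e-04; σ = Eε = 126000 · 7.5374e-04 = 94.97 MPa.
Wall reaction R = σ·A = 94.97·118.8 = 11280 N = 11.28 kN.

11.3 kN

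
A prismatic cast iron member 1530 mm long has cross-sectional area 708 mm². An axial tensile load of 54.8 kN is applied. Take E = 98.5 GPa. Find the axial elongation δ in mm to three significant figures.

δ_mech = NL/(AE) = 54800·1530/(708·98500) = 1.202 mm.

1.20 mm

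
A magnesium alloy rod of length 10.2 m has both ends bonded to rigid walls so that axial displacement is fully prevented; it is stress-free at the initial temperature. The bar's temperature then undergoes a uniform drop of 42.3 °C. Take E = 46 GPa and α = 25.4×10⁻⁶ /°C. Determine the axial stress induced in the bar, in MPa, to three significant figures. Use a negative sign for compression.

Free thermal expansion αLΔT = 25.4e-6 · 10200 · -42.3 = -10.96 mm.
The walls impose strain ε = −(-10.96)/10200 = 1.0744e-03; σ = Eε = 46000 · 1.0744e-03 = 49.42 MPa.

49.4 MPa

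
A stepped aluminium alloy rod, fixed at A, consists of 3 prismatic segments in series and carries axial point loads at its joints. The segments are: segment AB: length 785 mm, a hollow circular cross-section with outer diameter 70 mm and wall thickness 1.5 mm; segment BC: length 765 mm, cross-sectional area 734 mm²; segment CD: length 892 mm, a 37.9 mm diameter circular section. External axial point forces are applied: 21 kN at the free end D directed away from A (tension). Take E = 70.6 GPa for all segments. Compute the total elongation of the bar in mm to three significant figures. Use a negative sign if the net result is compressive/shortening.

1.27 mm

Internal axial forces (sectioning from the free end, tension +): N_CD = 21 kN, N_BC = 21 kN, N_AB = 21 kN.
A_AB = 322.8 mm².
A_CD = 1128 mm².
δ_AB = 21000·785/(322.8·70600) = 0.7234 mm
δ_BC = 21000·765/(734·70600) = 0.31 mm
δ_CD = 21000·892/(1128·70600) = 0.2352 mm
δ = Σδ_i = 1.269 mm.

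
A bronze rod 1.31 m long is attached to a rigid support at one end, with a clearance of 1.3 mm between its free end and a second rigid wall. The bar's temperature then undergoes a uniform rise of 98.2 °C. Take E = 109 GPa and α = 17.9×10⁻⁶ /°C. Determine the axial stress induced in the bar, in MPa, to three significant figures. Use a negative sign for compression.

-83.4 MPa

Free thermal expansion αLΔT = 17.9e-6 · 1310 · 98.2 = 2.303 mm.
The walls engage after the gap closes; constrained expansion = 2.303 − 1.3 = 1.003 mm.
The walls impose strain ε = −(1.003)/1310 = -7.6541e-04; σ = Eε = 109000 · -7.6541e-04 = -83.43 MPa.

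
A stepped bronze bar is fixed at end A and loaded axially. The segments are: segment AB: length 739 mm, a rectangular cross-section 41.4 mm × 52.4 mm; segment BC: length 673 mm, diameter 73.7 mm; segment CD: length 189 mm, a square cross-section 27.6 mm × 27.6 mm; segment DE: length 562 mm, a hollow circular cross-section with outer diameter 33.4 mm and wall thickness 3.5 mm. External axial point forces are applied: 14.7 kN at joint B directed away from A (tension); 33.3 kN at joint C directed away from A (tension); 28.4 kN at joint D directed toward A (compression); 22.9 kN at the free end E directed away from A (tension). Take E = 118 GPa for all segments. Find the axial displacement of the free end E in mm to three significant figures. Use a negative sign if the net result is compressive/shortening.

Internal axial forces (sectioning from the free end, tension +): N_DE = 22.9 kN, N_CD = -5.5 kN, N_BC = 27.8 kN, N_AB = 42.5 kN.
A_AB = 2169 mm².
A_BC = 4266 mm².
A_CD = 761.8 mm².
A_DE = 328.8 mm².
δ_AB = 42500·739/(2169·118000) = 0.1227 mm
δ_BC = 27800·673/(4266·118000) = 0.03717 mm
δ_CD = -5500·189/(761.8·118000) = -0.01156 mm
δ_DE = 22900·562/(328.8·118000) = 0.3317 mm
δ = Σδ_i = 0.48 mm.

0.480 mm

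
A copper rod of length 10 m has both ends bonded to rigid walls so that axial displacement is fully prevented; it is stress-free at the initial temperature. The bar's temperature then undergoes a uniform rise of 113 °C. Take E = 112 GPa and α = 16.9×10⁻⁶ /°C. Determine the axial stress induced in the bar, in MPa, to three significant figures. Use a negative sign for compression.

-214 MPa

Free thermal expansion αLΔT = 16.9e-6 · 10000 · 113 = 19.1 mm.
The walls impose strain ε = −(19.1)/10000 = -1.9097e-03; σ = Eε = 112000 · -1.9097e-03 = -213.9 MPa.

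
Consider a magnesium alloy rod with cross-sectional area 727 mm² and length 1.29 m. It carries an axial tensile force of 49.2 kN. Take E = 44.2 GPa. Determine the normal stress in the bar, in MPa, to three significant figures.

67.7 MPa

σ = N/A = 49200/727 = 67.68 MPa.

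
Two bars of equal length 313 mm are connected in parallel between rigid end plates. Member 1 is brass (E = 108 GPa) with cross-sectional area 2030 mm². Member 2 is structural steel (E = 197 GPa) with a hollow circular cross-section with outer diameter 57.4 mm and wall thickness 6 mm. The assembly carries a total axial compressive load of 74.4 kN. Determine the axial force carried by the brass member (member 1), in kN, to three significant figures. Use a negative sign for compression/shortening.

A_2 = 968.9 mm².
Equal strain + equilibrium ⇒ each member carries load in proportion to AE: A₁E₁ = 219200000 N, A₂E₂ = 190900000 N, ΣAE = 410100000 N.
F₁ = P·A₁E₁/ΣAE = -74400·219200000/410100000 = -39770 N.

-39.8 kN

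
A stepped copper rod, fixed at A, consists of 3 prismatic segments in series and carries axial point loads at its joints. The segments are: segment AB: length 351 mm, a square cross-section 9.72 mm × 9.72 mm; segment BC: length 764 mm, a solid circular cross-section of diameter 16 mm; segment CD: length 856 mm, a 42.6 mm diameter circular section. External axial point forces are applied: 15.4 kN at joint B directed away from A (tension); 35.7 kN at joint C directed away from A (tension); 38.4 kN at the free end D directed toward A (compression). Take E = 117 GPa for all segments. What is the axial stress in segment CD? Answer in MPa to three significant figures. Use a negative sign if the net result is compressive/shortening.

Internal axial forces (sectioning from the free end, tension +): N_CD = -38.4 kN, N_BC = -2.7 kN, N_AB = 12.7 kN.
A_CD = 1425 mm².
σ_CD = N_CD/A_CD = -38400/1425 = -26.94 MPa.

-26.9 MPa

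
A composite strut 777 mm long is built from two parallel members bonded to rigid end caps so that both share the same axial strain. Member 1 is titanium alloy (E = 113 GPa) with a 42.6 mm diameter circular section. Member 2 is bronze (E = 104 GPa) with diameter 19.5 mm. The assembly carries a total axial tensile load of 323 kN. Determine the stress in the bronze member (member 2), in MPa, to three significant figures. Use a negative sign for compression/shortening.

A_1 = 1425 mm².
A_2 = 298.6 mm².
Equal strain + equilibrium ⇒ each member carries load in proportion to AE: A₁E₁ = 161100000 N, A₂E₂ = 31060000 N, ΣAE = 192100000 N.
σ₂ = P·E₂/ΣAE = 323000·104000/192100000 = 174.8 MPa.

175 MPa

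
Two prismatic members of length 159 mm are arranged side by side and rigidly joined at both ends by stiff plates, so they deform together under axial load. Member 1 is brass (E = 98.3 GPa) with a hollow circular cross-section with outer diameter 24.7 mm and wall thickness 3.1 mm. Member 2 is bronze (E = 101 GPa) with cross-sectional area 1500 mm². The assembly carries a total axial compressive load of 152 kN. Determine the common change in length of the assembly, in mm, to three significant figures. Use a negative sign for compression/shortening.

A_1 = 210.4 mm².
Equal strain + equilibrium ⇒ each member carries load in proportion to AE: A₁E₁ = 20680000 N, A₂E₂ = 151500000 N, ΣAE = 172200000 N.
δ = PL/ΣAE = -152000·159/172200000 = -0.1404 mm.

-0.140 mm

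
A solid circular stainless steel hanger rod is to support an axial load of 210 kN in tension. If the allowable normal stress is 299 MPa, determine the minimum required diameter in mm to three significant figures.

29.9 mm

Required area A ≥ P/σ_allow = 210000/299 = 702.3 mm².
For a solid circular section, d ≥ √(4A/π) = 29.9 mm.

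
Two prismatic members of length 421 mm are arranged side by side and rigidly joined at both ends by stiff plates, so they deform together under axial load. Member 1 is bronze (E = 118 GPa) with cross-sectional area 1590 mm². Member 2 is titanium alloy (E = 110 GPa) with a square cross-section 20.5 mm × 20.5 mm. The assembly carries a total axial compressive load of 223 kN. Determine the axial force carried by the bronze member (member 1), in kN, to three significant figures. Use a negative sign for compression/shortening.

-179 kN

A_2 = 420.2 mm².
Equal strain + equilibrium ⇒ each member carries load in proportion to AE: A₁E₁ = 187600000 N, A₂E₂ = 46230000 N, ΣAE = 233800000 N.
F₁ = P·A₁E₁/ΣAE = -223000·187600000/233800000 = -178900 N.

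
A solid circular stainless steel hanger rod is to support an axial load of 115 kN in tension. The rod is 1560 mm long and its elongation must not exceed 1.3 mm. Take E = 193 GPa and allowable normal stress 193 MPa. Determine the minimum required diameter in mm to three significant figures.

30.2 mm

Required area A ≥ P/σ_allow = 115000/193 = 595.9 mm².
For a solid circular section, d ≥ √(4A/π) = 27.54 mm.
Elongation limit: A ≥ PL/(Eδ_allow) = 115000·1560/(193000·1.3) = 715 mm² ⇒ d ≥ 30.17 mm.
The elongation limit governs.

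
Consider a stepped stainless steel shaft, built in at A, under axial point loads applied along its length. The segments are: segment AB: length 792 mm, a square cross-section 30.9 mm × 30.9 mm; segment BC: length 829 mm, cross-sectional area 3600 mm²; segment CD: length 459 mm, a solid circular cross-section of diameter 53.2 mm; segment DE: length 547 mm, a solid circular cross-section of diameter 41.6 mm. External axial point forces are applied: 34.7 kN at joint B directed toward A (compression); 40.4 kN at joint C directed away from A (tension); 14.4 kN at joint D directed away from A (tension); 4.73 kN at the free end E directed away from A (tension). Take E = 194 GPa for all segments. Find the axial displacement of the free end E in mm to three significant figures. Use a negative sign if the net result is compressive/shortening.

0.207 mm

Internal axial forces (sectioning from the free end, tension +): N_DE = 4.73 kN, N_CD = 19.13 kN, N_BC = 59.53 kN, N_AB = 24.83 kN.
A_AB = 954.8 mm².
A_CD = 2223 mm².
A_DE = 1359 mm².
δ_AB = 24830·792/(954.8·194000) = 0.1062 mm
δ_BC = 59530·829/(3600·194000) = 0.07066 mm
δ_CD = 19130·459/(2223·194000) = 0.02036 mm
δ_DE = 4730·547/(1359·194000) = 0.009812 mm
δ = Σδ_i = 0.207 mm.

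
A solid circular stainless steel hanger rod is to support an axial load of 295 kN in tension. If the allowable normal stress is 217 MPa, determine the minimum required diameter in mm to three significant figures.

41.6 mm

Required area A ≥ P/σ_allow = 295000/217 = 1359 mm².
For a solid circular section, d ≥ √(4A/π) = 41.6 mm.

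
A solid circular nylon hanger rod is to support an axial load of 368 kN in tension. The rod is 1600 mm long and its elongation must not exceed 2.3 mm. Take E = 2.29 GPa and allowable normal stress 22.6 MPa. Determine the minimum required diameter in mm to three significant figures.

377 mm

Required area A ≥ P/σ_allow = 368000/22.6 = 16280 mm².
For a solid circular section, d ≥ √(4A/π) = 144 mm.
Elongation limit: A ≥ PL/(Eδ_allow) = 368000·1600/(2290·2.3) = 111800 mm² ⇒ d ≥ 377.3 mm.
The elongation limit governs.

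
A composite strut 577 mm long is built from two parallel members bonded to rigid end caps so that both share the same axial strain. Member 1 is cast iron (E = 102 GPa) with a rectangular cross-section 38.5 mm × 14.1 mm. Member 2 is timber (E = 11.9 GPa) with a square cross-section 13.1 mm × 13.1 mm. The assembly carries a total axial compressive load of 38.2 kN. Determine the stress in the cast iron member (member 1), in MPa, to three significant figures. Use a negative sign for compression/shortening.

-67.9 MPa

A_1 = 542.9 mm².
A_2 = 171.6 mm².
Equal strain + equilibrium ⇒ each member carries load in proportion to AE: A₁E₁ = 55370000 N, A₂E₂ = 2042000 N, ΣAE = 57410000 N.
σ₁ = P·E₁/ΣAE = -38200·102000/57410000 = -67.87 MPa.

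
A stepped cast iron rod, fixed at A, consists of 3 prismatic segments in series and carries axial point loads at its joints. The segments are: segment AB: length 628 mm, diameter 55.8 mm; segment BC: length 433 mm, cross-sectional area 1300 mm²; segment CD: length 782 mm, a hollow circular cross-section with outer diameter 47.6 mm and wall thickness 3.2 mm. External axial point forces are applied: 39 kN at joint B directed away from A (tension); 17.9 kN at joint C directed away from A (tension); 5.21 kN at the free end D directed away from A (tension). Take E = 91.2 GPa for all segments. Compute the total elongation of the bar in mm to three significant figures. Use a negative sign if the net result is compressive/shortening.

0.359 mm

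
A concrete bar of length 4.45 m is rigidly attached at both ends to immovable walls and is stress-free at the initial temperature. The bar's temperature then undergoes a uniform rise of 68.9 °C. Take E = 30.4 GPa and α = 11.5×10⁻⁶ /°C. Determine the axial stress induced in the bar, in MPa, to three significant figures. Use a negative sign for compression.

Free thermal expansion αLΔT = 11.5e-6 · 4450 · 68.9 = 3.526 mm.
The walls impose strain ε = −(3.526)/4450 = -7.9235e-04; σ = Eε = 30400 · -7.9235e-04 = -24.09 MPa.

-24.1 MPa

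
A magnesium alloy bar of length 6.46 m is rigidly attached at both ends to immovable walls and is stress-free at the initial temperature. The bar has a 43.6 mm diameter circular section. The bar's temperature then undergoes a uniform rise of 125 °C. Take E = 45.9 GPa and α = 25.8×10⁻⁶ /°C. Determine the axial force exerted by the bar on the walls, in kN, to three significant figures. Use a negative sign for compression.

-221 kN

Free thermal expansion αLΔT = 25.8e-6 · 6460 · 125 = 20.83 mm.
The walls impose strain ε = −(20.83)/6460 = -3.2250e-03; σ = Eε = 45900 · -3.2250e-03 = -148 MPa.
Wall reaction R = σ·A = -148·1493 = -221000 N = -221 kN.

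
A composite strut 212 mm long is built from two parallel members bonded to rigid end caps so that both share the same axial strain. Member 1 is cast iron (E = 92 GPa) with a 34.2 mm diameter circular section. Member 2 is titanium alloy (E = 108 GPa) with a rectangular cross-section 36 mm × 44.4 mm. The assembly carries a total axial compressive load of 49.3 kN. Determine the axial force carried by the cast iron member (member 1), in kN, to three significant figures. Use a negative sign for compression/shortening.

A_1 = 918.6 mm².
A_2 = 1598 mm².
Equal strain + equilibrium ⇒ each member carries load in proportion to AE: A₁E₁ = 84510000 N, A₂E₂ = 172600000 N, ΣAE = 257100000 N.
F₁ = P·A₁E₁/ΣAE = -49300·84510000/257100000 = -16200 N.

-16.2 kN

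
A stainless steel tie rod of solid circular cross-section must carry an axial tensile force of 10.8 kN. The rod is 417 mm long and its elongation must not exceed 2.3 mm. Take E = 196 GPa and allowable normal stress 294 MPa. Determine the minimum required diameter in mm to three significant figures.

6.84 mm

Required area A ≥ P/σ_allow = 10800/294 = 36.73 mm².
For a solid circular section, d ≥ √(4A/π) = 6.839 mm.
Elongation limit: A ≥ PL/(Eδ_allow) = 10800·417/(196000·2.3) = 9.99 mm² ⇒ d ≥ 3.567 mm.
The stress limit governs.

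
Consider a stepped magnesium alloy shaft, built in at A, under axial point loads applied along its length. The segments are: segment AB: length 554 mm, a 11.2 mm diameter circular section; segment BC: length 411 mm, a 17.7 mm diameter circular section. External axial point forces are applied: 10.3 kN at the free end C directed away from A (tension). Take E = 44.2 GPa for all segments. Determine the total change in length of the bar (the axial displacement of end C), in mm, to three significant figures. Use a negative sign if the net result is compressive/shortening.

Internal axial forces (sectioning from the free end, tension +): N_BC = 10.3 kN, N_AB = 10.3 kN.
A_AB = 98.52 mm².
A_BC = 246.1 mm².
δ_AB = 10300·554/(98.52·44200) = 1.31 mm
δ_BC = 10300·411/(246.1·44200) = 0.3892 mm
δ = Σδ_i = 1.7 mm.

1.70 mm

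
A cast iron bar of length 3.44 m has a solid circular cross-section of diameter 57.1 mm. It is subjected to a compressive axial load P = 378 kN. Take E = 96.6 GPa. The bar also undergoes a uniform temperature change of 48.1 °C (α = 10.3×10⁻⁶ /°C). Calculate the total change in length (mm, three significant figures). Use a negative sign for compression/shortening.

-3.55 mm

A = 2561 mm².
δ_mech = NL/(AE) = -378000·3440/(2561·96600) = -5.257 mm.
δ_thermal = αLΔT = 10.3e-6·3440·48.1 = 1.704 mm.
δ = δ_mech + δ_thermal = -3.552 mm.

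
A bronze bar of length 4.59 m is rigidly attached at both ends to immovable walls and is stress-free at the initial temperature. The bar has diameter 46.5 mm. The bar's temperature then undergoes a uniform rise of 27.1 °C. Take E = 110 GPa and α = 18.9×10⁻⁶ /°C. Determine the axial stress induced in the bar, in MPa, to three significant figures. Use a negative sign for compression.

Free thermal expansion αLΔT = 18.9e-6 · 4590 · 27.1 = 2.351 mm.
The walls impose strain ε = −(2.351)/4590 = -5.1219e-04; σ = Eε = 110000 · -5.1219e-04 = -56.34 MPa.

-56.3 MPa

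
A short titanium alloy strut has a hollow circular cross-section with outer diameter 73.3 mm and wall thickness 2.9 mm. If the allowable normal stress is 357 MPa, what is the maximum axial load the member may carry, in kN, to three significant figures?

A = 641.4 mm².
P_max = σ_allow · A = 357 · 641.4 = 229000 N = 229 kN.

229 kN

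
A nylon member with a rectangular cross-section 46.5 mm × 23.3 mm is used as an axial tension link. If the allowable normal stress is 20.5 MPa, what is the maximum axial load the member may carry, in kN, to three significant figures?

22.2 kN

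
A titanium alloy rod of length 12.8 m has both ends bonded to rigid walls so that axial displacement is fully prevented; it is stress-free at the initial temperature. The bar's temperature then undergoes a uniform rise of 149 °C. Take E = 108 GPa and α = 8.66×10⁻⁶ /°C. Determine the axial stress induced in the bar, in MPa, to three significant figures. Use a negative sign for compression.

Free thermal expansion αLΔT = 8.66e-6 · 12800 · 149 = 16.52 mm.
The walls impose strain ε = −(16.52)/12800 = -1.2903e-03; σ = Eε = 108000 · -1.2903e-03 = -139.4 MPa.

-139 MPa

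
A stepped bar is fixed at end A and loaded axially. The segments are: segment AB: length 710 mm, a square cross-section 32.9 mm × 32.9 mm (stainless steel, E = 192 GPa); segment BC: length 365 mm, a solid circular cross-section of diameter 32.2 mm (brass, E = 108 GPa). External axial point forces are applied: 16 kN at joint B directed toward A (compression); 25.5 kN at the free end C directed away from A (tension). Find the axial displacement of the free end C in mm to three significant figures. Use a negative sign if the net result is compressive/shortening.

Internal axial forces (sectioning from the free end, tension +): N_BC = 25.5 kN, N_AB = 9.5 kN.
A_AB = 1082 mm².
A_BC = 814.3 mm².
δ_AB = 9500·710/(1082·192000) = 0.03246 mm
δ_BC = 25500·365/(814.3·108000) = 0.1058 mm
δ = Σδ_i = 0.1383 mm.

0.138 mm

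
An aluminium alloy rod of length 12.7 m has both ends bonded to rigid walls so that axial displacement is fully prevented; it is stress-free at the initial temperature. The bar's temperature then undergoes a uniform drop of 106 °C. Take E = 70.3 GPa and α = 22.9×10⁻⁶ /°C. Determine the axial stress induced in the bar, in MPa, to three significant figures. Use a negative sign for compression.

Free thermal expansion αLΔT = 22.9e-6 · 12700 · -106 = -30.83 mm.
The walls impose strain ε = −(-30.83)/12700 = 2.4274e-03; σ = Eε = 70300 · 2.4274e-03 = 170.6 MPa.

171 MPa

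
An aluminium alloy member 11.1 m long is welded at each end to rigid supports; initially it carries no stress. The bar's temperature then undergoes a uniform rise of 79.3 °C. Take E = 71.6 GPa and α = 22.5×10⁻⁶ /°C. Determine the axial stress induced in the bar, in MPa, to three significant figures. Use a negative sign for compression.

-128 MPa

Free thermal expansion αLΔT = 22.5e-6 · 11100 · 79.3 = 19.81 mm.
The walls impose strain ε = −(19.81)/11100 = -1.7842e-03; σ = Eε = 71600 · -1.7842e-03 = -127.8 MPa.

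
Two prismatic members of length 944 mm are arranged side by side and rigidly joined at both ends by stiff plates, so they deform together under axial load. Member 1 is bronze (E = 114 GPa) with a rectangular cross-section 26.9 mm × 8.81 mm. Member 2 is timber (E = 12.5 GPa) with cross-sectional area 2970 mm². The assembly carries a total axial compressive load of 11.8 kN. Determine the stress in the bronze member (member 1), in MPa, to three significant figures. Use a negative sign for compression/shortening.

-21.0 MPa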